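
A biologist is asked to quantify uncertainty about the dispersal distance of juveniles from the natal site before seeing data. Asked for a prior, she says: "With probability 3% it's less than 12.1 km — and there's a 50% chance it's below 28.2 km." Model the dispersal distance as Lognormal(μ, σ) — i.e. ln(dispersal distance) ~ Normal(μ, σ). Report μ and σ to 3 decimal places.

μ ≈ 3.339, σ ≈ 0.450

If T ~ Lognormal(μ,σ) then ln T ~ Normal(μ,σ), so the p-quantile of ln T is μ + z_p·σ.
ln(12.1) = 2.493 and ln(28.2) = 3.339; z_{0.03} = -1.881, z_{0.5} = 0.
σ = (3.339 − 2.493)/(0 − (-1.881)) = 0.450.
μ = 2.493 − (-1.881)·0.450 = 3.339.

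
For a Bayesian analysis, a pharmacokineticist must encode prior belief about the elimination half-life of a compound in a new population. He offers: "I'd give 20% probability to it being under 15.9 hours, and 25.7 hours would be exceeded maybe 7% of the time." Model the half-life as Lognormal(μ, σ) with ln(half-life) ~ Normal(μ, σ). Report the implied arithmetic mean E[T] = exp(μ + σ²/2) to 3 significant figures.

E[T] ≈ 19.3 hours

If T ~ Lognormal(μ,σ) then ln T ~ Normal(μ,σ), so the p-quantile of ln T is μ + z_p·σ.
ln(15.9) = 2.766 and ln(25.7) = 3.246; z_{0.2} = -0.8416, z_{0.93} = 1.476.
σ = (3.246 − 2.766)/(1.476 − (-0.8416)) = 0.207.
μ = 2.766 − (-0.8416)·0.207 = 2.941.
E[T] = exp(μ + σ²/2) = exp(2.941 + 0.0215) = 19.3 hours.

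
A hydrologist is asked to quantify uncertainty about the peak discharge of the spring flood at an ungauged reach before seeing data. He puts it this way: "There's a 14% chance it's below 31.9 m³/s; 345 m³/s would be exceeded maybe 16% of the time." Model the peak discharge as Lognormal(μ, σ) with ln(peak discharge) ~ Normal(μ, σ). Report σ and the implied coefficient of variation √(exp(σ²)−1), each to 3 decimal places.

σ ≈ 1.148, CV ≈ 1.653

If T ~ Lognormal(μ,σ) then ln T ~ Normal(μ,σ), so the p-quantile of ln T is μ + z_p·σ.
ln(31.9) = 3.463 and ln(345) = 5.844; z_{0.14} = -1.08, z_{0.84} = 0.9945.
σ = (5.844 − 3.463)/(0.9945 − (-1.08)) = 1.148.
μ = 3.463 − (-1.08)·1.148 = 4.702.
CV = √(exp(σ²)−1) = √(exp(1.3169)−1) = 1.653.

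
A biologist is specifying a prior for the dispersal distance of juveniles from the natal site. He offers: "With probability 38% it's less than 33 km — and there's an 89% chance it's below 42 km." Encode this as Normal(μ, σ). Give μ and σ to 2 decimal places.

μ = 34.79, σ = 5.87

For Normal(μ,σ), the p-quantile is μ + z_p·σ. Here z_{0.38} = -0.3055, z_{0.89} = 1.227.
So 33 = μ − 0.3055σ and 42 = μ + 1.227σ.
Subtracting: σ = (42 − 33)/(1.227 − (-0.3055)) = 5.87.
Then μ = 33 − (-0.3055)·5.87 = 34.79.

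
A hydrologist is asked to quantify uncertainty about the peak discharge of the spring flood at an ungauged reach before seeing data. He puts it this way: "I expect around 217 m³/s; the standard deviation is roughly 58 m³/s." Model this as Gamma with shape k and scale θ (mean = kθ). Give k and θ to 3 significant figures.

k ≈ 14, θ ≈ 15.5

For Gamma(k, scale θ): mean = kθ, variance = kθ², so CV = 1/√k.
CV = SD/mean = 58/217 = 0.2673, hence k = 1/CV² = 14.
Then θ = mean/k = 217/14 = 15.5.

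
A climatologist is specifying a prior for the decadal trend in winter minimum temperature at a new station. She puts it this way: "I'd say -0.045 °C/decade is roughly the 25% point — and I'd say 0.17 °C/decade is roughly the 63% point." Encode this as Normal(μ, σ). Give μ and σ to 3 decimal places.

μ = 0.099, σ = 0.214

For Normal(μ,σ), the p-quantile is μ + z_p·σ. Here z_{0.25} = -0.6745, z_{0.63} = 0.3319.
So -0.045 = μ − 0.6745σ and 0.17 = μ + 0.3319σ.
Subtracting: σ = (0.17 − -0.045)/(0.3319 − (-0.6745)) = 0.214.
Then μ = -0.045 − (-0.6745)·0.214 = 0.099.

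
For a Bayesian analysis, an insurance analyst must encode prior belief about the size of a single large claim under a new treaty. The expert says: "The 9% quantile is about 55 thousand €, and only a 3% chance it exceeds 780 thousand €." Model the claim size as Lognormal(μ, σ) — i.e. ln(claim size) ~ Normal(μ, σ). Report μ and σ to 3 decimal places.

μ ≈ 5.111, σ ≈ 0.823

If T ~ Lognormal(μ,σ) then ln T ~ Normal(μ,σ), so the p-quantile of ln T is μ + z_p·σ.
ln(55) = 4.007 and ln(780) = 6.659; z_{0.09} = -1.341, z_{0.97} = 1.881.
σ = (6.659 − 4.007)/(1.881 − (-1.341)) = 0.823.
μ = 4.007 − (-1.341)·0.823 = 5.111.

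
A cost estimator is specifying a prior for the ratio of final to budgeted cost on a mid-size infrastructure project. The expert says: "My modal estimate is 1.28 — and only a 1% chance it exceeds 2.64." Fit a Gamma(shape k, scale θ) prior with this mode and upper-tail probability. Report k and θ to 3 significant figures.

k ≈ 10.3, θ ≈ 0.137

Gamma(k,θ) with k>1 has mode (k−1)θ, so θ = 1.28/(k−1).
Need P(X < 2.64) = 0.99 with θ tied to k this way. Start at k = 2, θ = 1.28: P(X<2.64) ≈ 0.611.
Too low — raise k to concentrate. Iterating converges to k ≈ 10.3.
Then θ = 1.28/(10.3−1) ≈ 0.137.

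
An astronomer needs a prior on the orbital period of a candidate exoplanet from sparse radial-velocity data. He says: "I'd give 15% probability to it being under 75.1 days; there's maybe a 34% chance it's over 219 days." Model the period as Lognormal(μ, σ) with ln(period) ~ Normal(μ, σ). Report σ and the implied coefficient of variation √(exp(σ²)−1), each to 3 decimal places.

σ ≈ 0.739, CV ≈ 0.852

If T ~ Lognormal(μ,σ) then ln T ~ Normal(μ,σ), so the p-quantile of ln T is μ + z_p·σ.
ln(75.1) = 4.319 and ln(219) = 5.389; z_{0.15} = -1.036, z_{0.66} = 0.4125.
σ = (5.389 − 4.319)/(0.4125 − (-1.036)) = 0.739.
μ = 4.319 − (-1.036)·0.739 = 5.084.
CV = √(exp(σ²)−1) = √(exp(0.5456)−1) = 0.852.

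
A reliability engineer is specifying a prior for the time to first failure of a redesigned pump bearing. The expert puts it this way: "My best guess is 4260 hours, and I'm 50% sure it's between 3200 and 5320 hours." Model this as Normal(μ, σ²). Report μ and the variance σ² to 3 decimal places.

A symmetric 50% interval runs μ ± z·σ with z = 0.6745.
Half-width = 1060, so σ = 1060/0.6745 = 1571.5584 and σ² = 2469795.653.
μ is the stated best guess, 4260.000.

μ = 4260.000, σ² = 2469795.653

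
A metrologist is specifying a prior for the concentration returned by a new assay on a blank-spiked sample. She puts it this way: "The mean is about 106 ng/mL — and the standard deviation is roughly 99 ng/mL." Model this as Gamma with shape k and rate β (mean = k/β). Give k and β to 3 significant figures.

k ≈ 1.15, β ≈ 0.0108

For Gamma(k, rate β): mean = k/β, variance = k/β², so CV = 1/√k.
CV = SD/mean = 99/106 = 0.934, hence k = 1/CV² = 1.15.
Then β = k/mean = 1.15/106 = 0.0108.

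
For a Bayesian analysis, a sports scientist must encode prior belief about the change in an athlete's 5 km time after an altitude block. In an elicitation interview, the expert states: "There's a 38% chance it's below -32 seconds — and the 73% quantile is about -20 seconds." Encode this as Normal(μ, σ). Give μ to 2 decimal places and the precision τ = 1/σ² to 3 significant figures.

μ = -28.01, τ = 0.00586

The p-quantile of Normal(μ,σ) is μ + z_p·σ, with z_{0.38} = -0.3055 and z_{0.73} = 0.6128.
Eliminate σ: μ = (z₂·x₁ − z₁·x₂)/(z₂ − z₁) = (0.6128·-32 − (-0.3055)·-20)/0.9183 = -28.01.
Then σ = (x₂ − x₁)/(z₂ − z₁) = (-20 − -32)/0.9183 = 13.07.
Precision τ = 1/σ² = 1/13.07² = 0.00586.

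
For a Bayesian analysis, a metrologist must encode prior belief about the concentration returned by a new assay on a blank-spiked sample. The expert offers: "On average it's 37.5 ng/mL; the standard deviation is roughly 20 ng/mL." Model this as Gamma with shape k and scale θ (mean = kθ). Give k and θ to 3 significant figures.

For Gamma(k, scale θ): mean = kθ, variance = kθ², so CV = 1/√k.
CV = SD/mean = 20/37.5 = 0.5333, hence k = 1/CV² = 3.52.
Then θ = mean/k = 37.5/3.52 = 10.7.

k ≈ 3.52, θ ≈ 10.7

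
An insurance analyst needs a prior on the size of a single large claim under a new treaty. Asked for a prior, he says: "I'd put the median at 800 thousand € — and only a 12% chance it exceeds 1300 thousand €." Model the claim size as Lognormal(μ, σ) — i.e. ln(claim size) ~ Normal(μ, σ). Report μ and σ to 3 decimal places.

μ ≈ 6.685, σ ≈ 0.413

If T ~ Lognormal(μ,σ) then ln T ~ Normal(μ,σ), so the p-quantile of ln T is μ + z_p·σ.
ln(800) = 6.685 and ln(1300) = 7.17; z_{0.5} = 0, z_{0.88} = 1.175.
σ = (7.17 − 6.685)/(1.175 − (0)) = 0.413.
μ = 6.685 − (0)·0.413 = 6.685.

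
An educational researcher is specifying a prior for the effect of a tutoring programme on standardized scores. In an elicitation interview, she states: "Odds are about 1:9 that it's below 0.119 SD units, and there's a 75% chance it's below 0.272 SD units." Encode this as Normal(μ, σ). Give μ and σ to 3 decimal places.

μ = 0.219, σ = 0.078

The p-quantile of Normal(μ,σ) is μ + z_p·σ, with z_{0.1} = -1.282 and z_{0.75} = 0.6745.
Eliminate σ: μ = (z₂·x₁ − z₁·x₂)/(z₂ − z₁) = (0.6745·0.119 − (-1.282)·0.272)/1.956 = 0.219.
Then σ = (x₂ − x₁)/(z₂ − z₁) = (0.272 − 0.119)/1.956 = 0.078.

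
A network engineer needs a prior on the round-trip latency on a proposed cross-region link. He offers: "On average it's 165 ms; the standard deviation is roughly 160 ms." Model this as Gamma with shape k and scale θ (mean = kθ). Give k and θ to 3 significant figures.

k ≈ 1.06, θ ≈ 155

For Gamma(k, scale θ): mean = kθ, variance = kθ², so CV = 1/√k.
CV = SD/mean = 160/165 = 0.9697, hence k = 1/CV² = 1.06.
Then θ = mean/k = 165/1.06 = 155.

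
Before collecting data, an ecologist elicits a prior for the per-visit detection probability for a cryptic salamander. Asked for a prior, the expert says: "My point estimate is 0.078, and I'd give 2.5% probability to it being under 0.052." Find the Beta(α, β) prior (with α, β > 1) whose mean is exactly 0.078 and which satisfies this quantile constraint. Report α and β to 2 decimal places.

α ≈ 26.58, β ≈ 314.20

With mean 0.078 fixed, write α = 0.078s, β = 0.922s where s = α+β.
Need P(θ < 0.052) = 0.025 under Beta(0.078s, 0.922s). Normal approximation: (q−m)/√(m(1−m)/s) ≈ z_{0.025} = -1.96, so s ≈ 0.078·0.922·(-1.96)²/(0.052−0.078)² = 408.7.
At s = 408.7: P(θ<0.052) ≈ 0.015. Adjusting to match 0.025 gives s ≈ 340.79.
So α = 0.078·340.79 ≈ 26.58, β = 0.922·340.79 ≈ 314.20.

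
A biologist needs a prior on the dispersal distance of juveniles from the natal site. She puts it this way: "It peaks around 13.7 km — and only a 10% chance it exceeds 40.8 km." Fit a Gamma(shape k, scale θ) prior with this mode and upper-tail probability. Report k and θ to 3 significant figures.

Gamma(k,θ) with k>1 has mode (k−1)θ, so θ = 13.7/(k−1).
Need P(X < 40.8) = 0.9 with θ tied to k this way. Start at k = 2, θ = 13.7: P(X<40.8) ≈ 0.798.
Too low — raise k to concentrate. Iterating converges to k ≈ 2.6.
Then θ = 13.7/(2.6−1) ≈ 8.58.

k ≈ 2.6, θ ≈ 8.58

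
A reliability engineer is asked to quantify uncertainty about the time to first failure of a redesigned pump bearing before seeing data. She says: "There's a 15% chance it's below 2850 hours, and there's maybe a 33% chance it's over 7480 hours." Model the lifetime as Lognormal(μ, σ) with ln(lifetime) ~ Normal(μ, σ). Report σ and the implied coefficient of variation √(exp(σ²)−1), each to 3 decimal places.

If T ~ Lognormal(μ,σ) then ln T ~ Normal(μ,σ), so the p-quantile of ln T is μ + z_p·σ.
ln(2850) = 7.955 and ln(7480) = 8.92; z_{0.15} = -1.036, z_{0.67} = 0.4399.
σ = (8.92 − 7.955)/(0.4399 − (-1.036)) = 0.654.
μ = 7.955 − (-1.036)·0.654 = 8.632.
CV = √(exp(σ²)−1) = √(exp(0.4272)−1) = 0.730.

σ ≈ 0.654, CV ≈ 0.730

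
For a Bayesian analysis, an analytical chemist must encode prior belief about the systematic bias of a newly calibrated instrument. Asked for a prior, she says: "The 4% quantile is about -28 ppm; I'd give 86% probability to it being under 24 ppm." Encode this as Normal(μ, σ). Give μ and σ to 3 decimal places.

μ = 4.157, σ = 18.368

The p-quantile of Normal(μ,σ) is μ + z_p·σ, with z_{0.04} = -1.751 and z_{0.86} = 1.08.
Eliminate σ: μ = (z₂·x₁ − z₁·x₂)/(z₂ − z₁) = (1.08·-28 − (-1.751)·24)/2.831 = 4.157.
Then σ = (x₂ − x₁)/(z₂ − z₁) = (24 − -28)/2.831 = 18.368.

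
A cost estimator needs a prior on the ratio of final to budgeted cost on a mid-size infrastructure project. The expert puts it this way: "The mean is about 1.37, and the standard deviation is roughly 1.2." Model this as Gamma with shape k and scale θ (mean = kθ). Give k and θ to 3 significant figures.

k ≈ 1.3, θ ≈ 1.05

For Gamma(k, scale θ): mean = kθ, variance = kθ², so CV = 1/√k.
CV = SD/mean = 1.2/1.37 = 0.8759, hence k = 1/CV² = 1.3.
Then θ = mean/k = 1.37/1.3 = 1.05.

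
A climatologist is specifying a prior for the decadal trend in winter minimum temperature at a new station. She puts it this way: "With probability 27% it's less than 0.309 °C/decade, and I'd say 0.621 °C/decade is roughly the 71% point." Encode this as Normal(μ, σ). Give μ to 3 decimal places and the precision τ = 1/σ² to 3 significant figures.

The p-quantile of Normal(μ,σ) is μ + z_p·σ, with z_{0.27} = -0.6128 and z_{0.71} = 0.5534.
Eliminate σ: μ = (z₂·x₁ − z₁·x₂)/(z₂ − z₁) = (0.5534·0.309 − (-0.6128)·0.621)/1.166 = 0.473.
Then σ = (x₂ − x₁)/(z₂ − z₁) = (0.621 − 0.309)/1.166 = 0.268.
Precision τ = 1/σ² = 1/0.2675² = 14.

μ = 0.473, τ = 14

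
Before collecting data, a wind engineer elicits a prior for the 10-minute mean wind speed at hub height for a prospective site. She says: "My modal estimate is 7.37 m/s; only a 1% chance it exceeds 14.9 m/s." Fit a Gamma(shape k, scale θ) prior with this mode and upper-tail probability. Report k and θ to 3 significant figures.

Gamma(k,θ) with k>1 has mode (k−1)θ, so θ = 7.37/(k−1).
Need P(X < 14.9) = 0.99 with θ tied to k this way. Start at k = 2, θ = 7.37: P(X<14.9) ≈ 0.600.
Too low — raise k to concentrate. Iterating converges to k ≈ 10.9.
Then θ = 7.37/(10.9−1) ≈ 0.745.

k ≈ 10.9, θ ≈ 0.745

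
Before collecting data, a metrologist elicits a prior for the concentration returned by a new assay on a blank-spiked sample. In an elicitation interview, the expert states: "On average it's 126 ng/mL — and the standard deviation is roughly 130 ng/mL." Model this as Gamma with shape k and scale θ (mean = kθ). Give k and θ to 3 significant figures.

k ≈ 0.939, θ ≈ 134

For Gamma(k, scale θ): mean = kθ, variance = kθ², so CV = 1/√k.
CV = SD/mean = 130/126 = 1.032, hence k = 1/CV² = 0.939.
Then θ = mean/k = 126/0.939 = 134.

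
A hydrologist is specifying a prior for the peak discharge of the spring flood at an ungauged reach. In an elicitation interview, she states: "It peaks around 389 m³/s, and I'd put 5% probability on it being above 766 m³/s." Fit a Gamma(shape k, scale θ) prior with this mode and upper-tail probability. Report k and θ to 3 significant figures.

Gamma(k,θ) with k>1 has mode (k−1)θ, so θ = 389/(k−1).
Need P(X < 766) = 0.95 with θ tied to k this way. Start at k = 2, θ = 389: P(X<766) ≈ 0.586.
Too low — raise k to concentrate. Iterating converges to k ≈ 7.04.
Then θ = 389/(7.04−1) ≈ 64.4.

k ≈ 7.04, θ ≈ 64.4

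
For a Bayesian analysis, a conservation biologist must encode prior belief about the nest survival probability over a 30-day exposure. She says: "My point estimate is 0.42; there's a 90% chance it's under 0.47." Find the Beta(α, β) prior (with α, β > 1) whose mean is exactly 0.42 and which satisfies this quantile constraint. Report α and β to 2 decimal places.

α ≈ 67.65, β ≈ 93.42

With mean 0.42 fixed, write α = 0.42s, β = 0.58s where s = α+β.
Need P(θ < 0.47) = 0.9 under Beta(0.42s, 0.58s). Normal approximation: (q−m)/√(m(1−m)/s) ≈ z_{0.9} = 1.28, so s ≈ 0.42·0.58·(1.28)²/(0.47−0.42)² = 160.0.
At s = 160.0: P(θ<0.47) ≈ 0.899. Adjusting to match 0.9 gives s ≈ 161.06.
So α = 0.42·161.06 ≈ 67.65, β = 0.58·161.06 ≈ 93.42.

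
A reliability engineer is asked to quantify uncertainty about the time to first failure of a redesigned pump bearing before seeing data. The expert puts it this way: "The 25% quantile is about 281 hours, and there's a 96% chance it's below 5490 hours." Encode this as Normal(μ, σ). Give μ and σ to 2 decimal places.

μ = 1729.73, σ = 2147.89

The p-quantile of Normal(μ,σ) is μ + z_p·σ, with z_{0.25} = -0.6745 and z_{0.96} = 1.751.
Eliminate σ: μ = (z₂·x₁ − z₁·x₂)/(z₂ − z₁) = (1.751·281 − (-0.6745)·5490)/2.425 = 1729.73.
Then σ = (x₂ − x₁)/(z₂ − z₁) = (5490 − 281)/2.425 = 2147.89.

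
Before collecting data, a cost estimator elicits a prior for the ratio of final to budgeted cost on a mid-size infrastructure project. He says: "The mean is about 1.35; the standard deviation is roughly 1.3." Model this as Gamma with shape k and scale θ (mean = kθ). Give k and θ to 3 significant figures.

For Gamma(k, scale θ): mean = kθ, variance = kθ², so CV = 1/√k.
CV = SD/mean = 1.3/1.35 = 0.963, hence k = 1/CV² = 1.08.
Then θ = mean/k = 1.35/1.08 = 1.25.

k ≈ 1.08, θ ≈ 1.25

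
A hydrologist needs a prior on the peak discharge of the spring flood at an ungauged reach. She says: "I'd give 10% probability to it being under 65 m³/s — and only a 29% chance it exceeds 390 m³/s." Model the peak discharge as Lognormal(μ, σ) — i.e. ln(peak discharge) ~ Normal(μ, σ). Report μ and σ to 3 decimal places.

If T ~ Lognormal(μ,σ) then ln T ~ Normal(μ,σ), so the p-quantile of ln T is μ + z_p·σ.
ln(65) = 4.174 and ln(390) = 5.966; z_{0.1} = -1.282, z_{0.71} = 0.5534.
σ = (5.966 − 4.174)/(0.5534 − (-1.282)) = 0.976.
μ = 4.174 − (-1.282)·0.976 = 5.426.

μ ≈ 5.426, σ ≈ 0.976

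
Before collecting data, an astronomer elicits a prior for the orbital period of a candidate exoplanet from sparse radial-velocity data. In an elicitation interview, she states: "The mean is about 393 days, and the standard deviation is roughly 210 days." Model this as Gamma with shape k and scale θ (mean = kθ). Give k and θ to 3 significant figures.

For Gamma(k, scale θ): mean = kθ, variance = kθ², so CV = 1/√k.
CV = SD/mean = 210/393 = 0.5344, hence k = 1/CV² = 3.5.
Then θ = mean/k = 393/3.5 = 112.

k ≈ 3.5, θ ≈ 112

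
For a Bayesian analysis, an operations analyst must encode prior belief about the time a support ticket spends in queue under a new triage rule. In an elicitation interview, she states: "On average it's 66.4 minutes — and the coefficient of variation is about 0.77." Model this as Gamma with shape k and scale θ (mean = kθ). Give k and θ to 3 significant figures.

k ≈ 1.69, θ ≈ 39.4

For Gamma(k, scale θ): mean = kθ, variance = kθ², so CV = 1/√k.
CV = 0.77, hence k = 1/CV² = 1.69.
Then θ = mean/k = 66.4/1.69 = 39.4.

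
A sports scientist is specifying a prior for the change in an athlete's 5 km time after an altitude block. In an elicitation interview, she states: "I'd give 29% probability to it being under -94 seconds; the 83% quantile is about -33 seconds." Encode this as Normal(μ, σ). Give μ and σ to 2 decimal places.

μ = -71.61, σ = 40.46

The p-quantile of Normal(μ,σ) is μ + z_p·σ, with z_{0.29} = -0.5534 and z_{0.83} = 0.9542.
Eliminate σ: μ = (z₂·x₁ − z₁·x₂)/(z₂ − z₁) = (0.9542·-94 − (-0.5534)·-33)/1.508 = -71.61.
Then σ = (x₂ − x₁)/(z₂ − z₁) = (-33 − -94)/1.508 = 40.46.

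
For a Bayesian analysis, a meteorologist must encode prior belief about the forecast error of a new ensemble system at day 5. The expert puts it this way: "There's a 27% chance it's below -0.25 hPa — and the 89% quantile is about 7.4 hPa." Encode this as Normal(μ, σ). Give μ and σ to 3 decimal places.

For Normal(μ,σ), the p-quantile is μ + z_p·σ. Here z_{0.27} = -0.6128, z_{0.89} = 1.227.
So -0.25 = μ − 0.6128σ and 7.4 = μ + 1.227σ.
Subtracting: σ = (7.4 − -0.25)/(1.227 − (-0.6128)) = 4.159.
Then μ = -0.25 − (-0.6128)·4.159 = 2.299.

μ = 2.299, σ = 4.159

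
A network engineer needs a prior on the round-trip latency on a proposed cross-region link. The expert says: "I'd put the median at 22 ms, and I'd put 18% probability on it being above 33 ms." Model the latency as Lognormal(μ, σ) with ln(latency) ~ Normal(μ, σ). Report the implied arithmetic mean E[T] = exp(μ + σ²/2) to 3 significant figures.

E[T] ≈ 24.3 ms

If T ~ Lognormal(μ,σ) then ln T ~ Normal(μ,σ), so the p-quantile of ln T is μ + z_p·σ.
ln(22) = 3.091 and ln(33) = 3.497; z_{0.5} = 0, z_{0.82} = 0.9154.
σ = (3.497 − 3.091)/(0.9154 − (0)) = 0.443.
μ = 3.091 − (0)·0.443 = 3.091.
E[T] = exp(μ + σ²/2) = exp(3.091 + 0.0981) = 24.3 ms.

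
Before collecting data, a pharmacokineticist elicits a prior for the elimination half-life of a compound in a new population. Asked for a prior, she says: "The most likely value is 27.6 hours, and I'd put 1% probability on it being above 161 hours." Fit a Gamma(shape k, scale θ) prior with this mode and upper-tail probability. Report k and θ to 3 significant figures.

Gamma(k,θ) with k>1 has mode (k−1)θ, so θ = 27.6/(k−1).
Need P(X < 161) = 0.99 with θ tied to k this way. Start at k = 2, θ = 27.6: P(X<161) ≈ 0.980.
Too low — raise k to concentrate. Iterating converges to k ≈ 2.2.
Then θ = 27.6/(2.2−1) ≈ 23.

k ≈ 2.2, θ ≈ 23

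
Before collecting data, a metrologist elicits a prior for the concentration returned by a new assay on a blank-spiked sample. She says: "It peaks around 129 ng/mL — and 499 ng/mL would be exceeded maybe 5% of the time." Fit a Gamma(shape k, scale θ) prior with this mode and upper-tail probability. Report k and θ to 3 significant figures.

Gamma(k,θ) with k>1 has mode (k−1)θ, so θ = 129/(k−1).
Need P(X < 499) = 0.95 with θ tied to k this way. Start at k = 2, θ = 129: P(X<499) ≈ 0.898.
Too low — raise k to concentrate. Iterating converges to k ≈ 2.38.
Then θ = 129/(2.38−1) ≈ 93.2.

k ≈ 2.38, θ ≈ 93.2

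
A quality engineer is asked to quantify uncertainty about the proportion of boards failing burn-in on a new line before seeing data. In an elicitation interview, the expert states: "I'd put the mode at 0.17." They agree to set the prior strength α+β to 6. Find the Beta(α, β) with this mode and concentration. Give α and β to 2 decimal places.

α = 1.68, β = 4.32

For α,β > 1 the Beta mode is (α−1)/(α+β−2). With α+β = 6, the mode is (α−1)/4.
Set (α−1)/4 = 0.17 → α = 1 + 0.17·4 = 1.68.
β = 6 − α = 4.32.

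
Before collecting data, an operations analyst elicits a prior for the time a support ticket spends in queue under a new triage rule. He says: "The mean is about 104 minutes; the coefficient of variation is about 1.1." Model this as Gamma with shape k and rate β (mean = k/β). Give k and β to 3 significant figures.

k ≈ 0.826, β ≈ 0.00795

For Gamma(k, rate β): mean = k/β, variance = k/β², so CV = 1/√k.
CV = 1.1, hence k = 1/CV² = 0.826.
Then β = k/mean = 0.826/104 = 0.00795.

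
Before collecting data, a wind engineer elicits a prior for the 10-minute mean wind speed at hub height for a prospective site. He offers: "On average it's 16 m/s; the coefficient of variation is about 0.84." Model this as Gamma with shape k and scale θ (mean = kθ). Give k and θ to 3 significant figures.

For Gamma(k, scale θ): mean = kθ, variance = kθ², so CV = 1/√k.
CV = 0.84, hence k = 1/CV² = 1.42.
Then θ = mean/k = 16/1.42 = 11.3.

k ≈ 1.42, θ ≈ 11.3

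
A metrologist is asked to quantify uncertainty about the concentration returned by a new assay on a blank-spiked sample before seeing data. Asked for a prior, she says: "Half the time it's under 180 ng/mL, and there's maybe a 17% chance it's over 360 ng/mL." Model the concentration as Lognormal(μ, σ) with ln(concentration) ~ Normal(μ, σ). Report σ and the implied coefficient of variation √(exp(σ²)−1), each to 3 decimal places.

If T ~ Lognormal(μ,σ) then ln T ~ Normal(μ,σ), so the p-quantile of ln T is μ + z_p·σ.
ln(180) = 5.193 and ln(360) = 5.886; z_{0.5} = 0, z_{0.83} = 0.9542.
σ = (5.886 − 5.193)/(0.9542 − (0)) = 0.726.
μ = 5.193 − (0)·0.726 = 5.193.
CV = √(exp(σ²)−1) = √(exp(0.5277)−1) = 0.834.

σ ≈ 0.726, CV ≈ 0.834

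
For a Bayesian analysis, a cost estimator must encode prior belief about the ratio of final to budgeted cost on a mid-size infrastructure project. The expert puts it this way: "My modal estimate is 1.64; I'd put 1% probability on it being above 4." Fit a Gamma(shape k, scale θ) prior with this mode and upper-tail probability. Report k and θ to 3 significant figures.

Gamma(k,θ) with k>1 has mode (k−1)θ, so θ = 1.64/(k−1).
Need P(X < 4) = 0.99 with θ tied to k this way. Start at k = 2, θ = 1.64: P(X<4) ≈ 0.700.
Too low — raise k to concentrate. Iterating converges to k ≈ 6.94.
Then θ = 1.64/(6.94−1) ≈ 0.276.

k ≈ 6.94, θ ≈ 0.276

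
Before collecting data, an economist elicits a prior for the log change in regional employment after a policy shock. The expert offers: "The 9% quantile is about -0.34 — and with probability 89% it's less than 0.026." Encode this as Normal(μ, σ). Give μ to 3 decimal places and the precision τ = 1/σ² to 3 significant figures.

For Normal(μ,σ), the p-quantile is μ + z_p·σ. Here z_{0.09} = -1.341, z_{0.89} = 1.227.
So -0.34 = μ − 1.341σ and 0.026 = μ + 1.227σ.
Subtracting: σ = (0.026 − -0.34)/(1.227 − (-1.341)) = 0.143.
Then μ = -0.34 − (-1.341)·0.143 = -0.149.
Precision τ = 1/σ² = 1/0.1426² = 49.2.

μ = -0.149, τ = 49.2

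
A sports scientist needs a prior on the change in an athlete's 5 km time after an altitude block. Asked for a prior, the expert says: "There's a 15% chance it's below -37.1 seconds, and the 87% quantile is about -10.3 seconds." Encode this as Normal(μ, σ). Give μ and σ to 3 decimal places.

For Normal(μ,σ), the p-quantile is μ + z_p·σ. Here z_{0.15} = -1.036, z_{0.87} = 1.126.
So -37.1 = μ − 1.036σ and -10.3 = μ + 1.126σ.
Subtracting: σ = (-10.3 − -37.1)/(1.126 − (-1.036)) = 12.391.
Then μ = -37.1 − (-1.036)·12.391 = -24.257.

μ = -24.257, σ = 12.391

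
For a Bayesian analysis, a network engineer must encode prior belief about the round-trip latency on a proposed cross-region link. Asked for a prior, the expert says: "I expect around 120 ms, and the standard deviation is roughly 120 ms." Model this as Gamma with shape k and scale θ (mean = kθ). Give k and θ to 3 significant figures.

k ≈ 1, θ ≈ 120

For Gamma(k, scale θ): mean = kθ, variance = kθ², so CV = 1/√k.
CV = SD/mean = 120/120 = 1, hence k = 1/CV² = 1.
Then θ = mean/k = 120/1 = 120.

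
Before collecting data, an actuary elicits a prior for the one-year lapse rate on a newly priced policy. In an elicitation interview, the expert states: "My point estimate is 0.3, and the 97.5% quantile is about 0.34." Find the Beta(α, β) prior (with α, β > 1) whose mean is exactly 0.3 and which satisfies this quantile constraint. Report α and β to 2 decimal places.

With mean 0.3 fixed, write α = 0.3s, β = 0.7s where s = α+β.
Need P(θ < 0.34) = 0.975 under Beta(0.3s, 0.7s). Normal approximation: (q−m)/√(m(1−m)/s) ≈ z_{0.975} = 1.96, so s ≈ 0.3·0.7·(1.96)²/(0.34−0.3)² = 504.2.
At s = 504.2: P(θ<0.34) ≈ 0.973. Adjusting to match 0.975 gives s ≈ 521.46.
So α = 0.3·521.46 ≈ 156.44, β = 0.7·521.46 ≈ 365.02.

α ≈ 156.44, β ≈ 365.02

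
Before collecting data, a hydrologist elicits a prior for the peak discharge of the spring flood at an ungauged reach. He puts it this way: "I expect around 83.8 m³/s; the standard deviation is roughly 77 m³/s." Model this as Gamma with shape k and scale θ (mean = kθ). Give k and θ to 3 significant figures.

k ≈ 1.18, θ ≈ 70.8

For Gamma(k, scale θ): mean = kθ, variance = kθ², so CV = 1/√k.
CV = SD/mean = 77/83.8 = 0.9189, hence k = 1/CV² = 1.18.
Then θ = mean/k = 83.8/1.18 = 70.8.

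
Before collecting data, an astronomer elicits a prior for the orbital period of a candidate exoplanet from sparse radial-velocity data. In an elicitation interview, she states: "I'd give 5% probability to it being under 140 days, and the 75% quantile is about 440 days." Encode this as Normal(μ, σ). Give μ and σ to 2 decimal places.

μ = 352.76, σ = 129.35

For Normal(μ,σ), the p-quantile is μ + z_p·σ. Here z_{0.05} = -1.645, z_{0.75} = 0.6745.
So 140 = μ − 1.645σ and 440 = μ + 0.6745σ.
Subtracting: σ = (440 − 140)/(0.6745 − (-1.645)) = 129.35.
Then μ = 140 − (-1.645)·129.35 = 352.76.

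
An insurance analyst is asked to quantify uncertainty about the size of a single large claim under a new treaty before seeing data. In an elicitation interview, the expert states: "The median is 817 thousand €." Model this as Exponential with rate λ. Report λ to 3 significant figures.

Exponential median = ln 2 / λ, so λ = ln 2 / 817.0 = 0.000848.

λ ≈ 0.000848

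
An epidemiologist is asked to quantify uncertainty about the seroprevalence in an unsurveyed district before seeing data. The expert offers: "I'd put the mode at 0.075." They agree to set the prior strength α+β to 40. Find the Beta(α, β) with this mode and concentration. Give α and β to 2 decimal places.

α = 3.85, β = 36.15

For α,β > 1 the Beta mode is (α−1)/(α+β−2). With α+β = 40, the mode is (α−1)/38.
Set (α−1)/38 = 0.075 → α = 1 + 0.075·38 = 3.85.
β = 40 − α = 36.15.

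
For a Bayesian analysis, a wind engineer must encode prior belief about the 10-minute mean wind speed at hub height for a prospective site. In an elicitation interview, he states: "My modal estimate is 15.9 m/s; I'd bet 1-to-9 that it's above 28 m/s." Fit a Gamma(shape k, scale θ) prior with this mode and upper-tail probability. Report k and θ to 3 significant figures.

k ≈ 6.93, θ ≈ 2.68

Gamma(k,θ) with k>1 has mode (k−1)θ, so θ = 15.9/(k−1).
Need P(X < 28) = 0.9 with θ tied to k this way. Start at k = 2, θ = 15.9: P(X<28) ≈ 0.525.
Too low — raise k to concentrate. Iterating converges to k ≈ 6.93.
Then θ = 15.9/(6.93−1) ≈ 2.68.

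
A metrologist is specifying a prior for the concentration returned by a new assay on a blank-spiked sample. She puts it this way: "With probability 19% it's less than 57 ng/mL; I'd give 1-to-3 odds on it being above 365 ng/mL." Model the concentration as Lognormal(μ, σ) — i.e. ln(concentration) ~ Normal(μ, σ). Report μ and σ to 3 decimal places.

If T ~ Lognormal(μ,σ) then ln T ~ Normal(μ,σ), so the p-quantile of ln T is μ + z_p·σ.
ln(57) = 4.043 and ln(365) = 5.9; z_{0.19} = -0.8779, z_{0.75} = 0.6745.
σ = (5.9 − 4.043)/(0.6745 − (-0.8779)) = 1.196.
μ = 4.043 − (-0.8779)·1.196 = 5.093.

μ ≈ 5.093, σ ≈ 1.196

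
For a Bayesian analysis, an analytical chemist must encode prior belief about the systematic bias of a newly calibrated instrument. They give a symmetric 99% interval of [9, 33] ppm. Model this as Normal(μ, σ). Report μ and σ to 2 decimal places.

μ = 21.00, σ = 4.66

A symmetric 99% interval runs μ ± z·σ with z = 2.576.
Half-width = 12, so σ = 12/2.576 = 4.66.
μ is the interval midpoint, 21.00.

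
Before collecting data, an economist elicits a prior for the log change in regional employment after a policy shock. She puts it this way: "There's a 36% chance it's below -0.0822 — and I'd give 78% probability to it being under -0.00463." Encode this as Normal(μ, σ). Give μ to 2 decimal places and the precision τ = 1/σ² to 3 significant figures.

The p-quantile of Normal(μ,σ) is μ + z_p·σ, with z_{0.36} = -0.3585 and z_{0.78} = 0.7722.
Eliminate σ: μ = (z₂·x₁ − z₁·x₂)/(z₂ − z₁) = (0.7722·-0.0822 − (-0.3585)·-0.00463)/1.131 = -0.06.
Then σ = (x₂ − x₁)/(z₂ − z₁) = (-0.00463 − -0.0822)/1.131 = 0.07.
Precision τ = 1/σ² = 1/0.06861² = 212.

μ = -0.06, τ = 212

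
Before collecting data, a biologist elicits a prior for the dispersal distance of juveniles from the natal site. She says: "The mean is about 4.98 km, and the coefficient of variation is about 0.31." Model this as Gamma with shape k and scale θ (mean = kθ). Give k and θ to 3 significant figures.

For Gamma(k, scale θ): mean = kθ, variance = kθ², so CV = 1/√k.
CV = 0.31, hence k = 1/CV² = 10.4.
Then θ = mean/k = 4.98/10.4 = 0.479.

k ≈ 10.4, θ ≈ 0.479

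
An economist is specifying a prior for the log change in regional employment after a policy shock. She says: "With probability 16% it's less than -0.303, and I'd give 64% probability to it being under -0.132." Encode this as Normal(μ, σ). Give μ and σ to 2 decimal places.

For Normal(μ,σ), the p-quantile is μ + z_p·σ. Here z_{0.16} = -0.9945, z_{0.64} = 0.3585.
So -0.303 = μ − 0.9945σ and -0.132 = μ + 0.3585σ.
Subtracting: σ = (-0.132 − -0.303)/(0.3585 − (-0.9945)) = 0.13.
Then μ = -0.303 − (-0.9945)·0.13 = -0.18.

μ = -0.18, σ = 0.13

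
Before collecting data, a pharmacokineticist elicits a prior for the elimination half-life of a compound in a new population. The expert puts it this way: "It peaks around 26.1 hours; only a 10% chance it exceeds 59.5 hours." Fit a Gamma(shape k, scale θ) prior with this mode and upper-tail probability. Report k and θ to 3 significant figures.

Gamma(k,θ) with k>1 has mode (k−1)θ, so θ = 26.1/(k−1).
Need P(X < 59.5) = 0.9 with θ tied to k this way. Start at k = 2, θ = 26.1: P(X<59.5) ≈ 0.664.
Too low — raise k to concentrate. Iterating converges to k ≈ 3.83.
Then θ = 26.1/(3.83−1) ≈ 9.22.

k ≈ 3.83, θ ≈ 9.22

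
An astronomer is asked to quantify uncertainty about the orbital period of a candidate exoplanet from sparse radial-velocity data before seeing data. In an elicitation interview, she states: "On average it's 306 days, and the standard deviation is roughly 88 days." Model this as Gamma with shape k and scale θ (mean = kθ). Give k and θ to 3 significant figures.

k ≈ 12.1, θ ≈ 25.3

For Gamma(k, scale θ): mean = kθ, variance = kθ², so CV = 1/√k.
CV = SD/mean = 88/306 = 0.2876, hence k = 1/CV² = 12.1.
Then θ = mean/k = 306/12.1 = 25.3.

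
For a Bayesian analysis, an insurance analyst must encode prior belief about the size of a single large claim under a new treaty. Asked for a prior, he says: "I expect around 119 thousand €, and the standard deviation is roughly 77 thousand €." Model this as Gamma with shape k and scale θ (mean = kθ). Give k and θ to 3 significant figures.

k ≈ 2.39, θ ≈ 49.8

For Gamma(k, scale θ): mean = kθ, variance = kθ², so CV = 1/√k.
CV = SD/mean = 77/119 = 0.6471, hence k = 1/CV² = 2.39.
Then θ = mean/k = 119/2.39 = 49.8.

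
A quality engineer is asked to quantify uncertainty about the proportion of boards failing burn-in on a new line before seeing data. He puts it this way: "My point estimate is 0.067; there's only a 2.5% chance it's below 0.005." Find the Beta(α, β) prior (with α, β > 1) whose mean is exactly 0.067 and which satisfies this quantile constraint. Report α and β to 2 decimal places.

α ≈ 1.49, β ≈ 20.70

With mean 0.067 fixed, write α = 0.067s, β = 0.933s where s = α+β.
Need P(θ < 0.005) = 0.025 under Beta(0.067s, 0.933s). Normal approximation: (q−m)/√(m(1−m)/s) ≈ z_{0.025} = -1.96, so s ≈ 0.067·0.933·(-1.96)²/(0.005−0.067)² = 62.5.
At s = 62.5: P(θ<0.005) ≈ 0.000. Adjusting to match 0.025 gives s ≈ 22.19.
So α = 0.067·22.19 ≈ 1.49, β = 0.933·22.19 ≈ 20.70.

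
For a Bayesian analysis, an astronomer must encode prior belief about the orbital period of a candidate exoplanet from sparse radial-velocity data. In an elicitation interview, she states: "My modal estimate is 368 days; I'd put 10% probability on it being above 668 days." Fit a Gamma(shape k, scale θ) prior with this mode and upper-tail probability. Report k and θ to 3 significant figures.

Gamma(k,θ) with k>1 has mode (k−1)θ, so θ = 368/(k−1).
Need P(X < 668) = 0.9 with θ tied to k this way. Start at k = 2, θ = 368: P(X<668) ≈ 0.542.
Too low — raise k to concentrate. Iterating converges to k ≈ 6.36.
Then θ = 368/(6.36−1) ≈ 68.7.

k ≈ 6.36, θ ≈ 68.7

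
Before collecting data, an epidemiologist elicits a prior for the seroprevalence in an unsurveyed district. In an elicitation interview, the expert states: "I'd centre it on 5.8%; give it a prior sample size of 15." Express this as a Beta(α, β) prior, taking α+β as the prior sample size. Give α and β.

α = 0.87, β = 14.13

Under the effective-sample-size interpretation, Beta(α, β) has prior mean α/(α+β) and prior sample size α+β.
So α+β = 15 and α/(α+β) = 0.058, giving α = 0.058·15 = 0.87 and β = 15 − 0.87 = 14.13.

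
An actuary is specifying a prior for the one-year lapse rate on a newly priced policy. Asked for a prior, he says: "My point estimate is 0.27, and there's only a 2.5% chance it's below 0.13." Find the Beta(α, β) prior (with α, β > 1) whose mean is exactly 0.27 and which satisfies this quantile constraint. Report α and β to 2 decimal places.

α ≈ 8.12, β ≈ 21.96

With mean 0.27 fixed, write α = 0.27s, β = 0.73s where s = α+β.
Need P(θ < 0.13) = 0.025 under Beta(0.27s, 0.73s). Normal approximation: (q−m)/√(m(1−m)/s) ≈ z_{0.025} = -1.96, so s ≈ 0.27·0.73·(-1.96)²/(0.13−0.27)² = 38.6.
At s = 38.6: P(θ<0.13) ≈ 0.012. Adjusting to match 0.025 gives s ≈ 30.08.
So α = 0.27·30.08 ≈ 8.12, β = 0.73·30.08 ≈ 21.96.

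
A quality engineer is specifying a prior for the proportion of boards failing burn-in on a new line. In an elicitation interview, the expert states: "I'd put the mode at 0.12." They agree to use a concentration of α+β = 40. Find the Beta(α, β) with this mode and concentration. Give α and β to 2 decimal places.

For α,β > 1 the Beta mode is (α−1)/(α+β−2). With α+β = 40, the mode is (α−1)/38.
Set (α−1)/38 = 0.12 → α = 1 + 0.12·38 = 5.56.
β = 40 − α = 34.44.

α = 5.56, β = 34.44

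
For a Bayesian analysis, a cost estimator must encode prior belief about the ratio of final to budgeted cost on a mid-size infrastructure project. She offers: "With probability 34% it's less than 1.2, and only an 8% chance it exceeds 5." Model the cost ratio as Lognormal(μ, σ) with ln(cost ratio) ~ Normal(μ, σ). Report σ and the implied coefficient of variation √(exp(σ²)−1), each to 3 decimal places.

If T ~ Lognormal(μ,σ) then ln T ~ Normal(μ,σ), so the p-quantile of ln T is μ + z_p·σ.
ln(1.2) = 0.1823 and ln(5) = 1.609; z_{0.34} = -0.4125, z_{0.92} = 1.405.
σ = (1.609 − 0.1823)/(1.405 − (-0.4125)) = 0.785.
μ = 0.1823 − (-0.4125)·0.785 = 0.506.
CV = √(exp(σ²)−1) = √(exp(0.6165)−1) = 0.923.

σ ≈ 0.785, CV ≈ 0.923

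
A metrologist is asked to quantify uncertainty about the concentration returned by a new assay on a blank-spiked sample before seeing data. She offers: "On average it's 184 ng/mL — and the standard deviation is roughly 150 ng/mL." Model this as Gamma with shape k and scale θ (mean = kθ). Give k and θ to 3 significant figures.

For Gamma(k, scale θ): mean = kθ, variance = kθ², so CV = 1/√k.
CV = SD/mean = 150/184 = 0.8152, hence k = 1/CV² = 1.5.
Then θ = mean/k = 184/1.5 = 122.

k ≈ 1.5, θ ≈ 122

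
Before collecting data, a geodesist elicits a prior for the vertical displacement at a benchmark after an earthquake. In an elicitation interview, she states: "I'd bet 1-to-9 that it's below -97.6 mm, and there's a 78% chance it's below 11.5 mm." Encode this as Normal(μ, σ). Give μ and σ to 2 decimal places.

For Normal(μ,σ), the p-quantile is μ + z_p·σ. Here z_{0.1} = -1.282, z_{0.78} = 0.7722.
So -97.6 = μ − 1.282σ and 11.5 = μ + 0.7722σ.
Subtracting: σ = (11.5 − -97.6)/(0.7722 − (-1.282)) = 53.12.
Then μ = -97.6 − (-1.282)·53.12 = -29.52.

μ = -29.52, σ = 53.12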